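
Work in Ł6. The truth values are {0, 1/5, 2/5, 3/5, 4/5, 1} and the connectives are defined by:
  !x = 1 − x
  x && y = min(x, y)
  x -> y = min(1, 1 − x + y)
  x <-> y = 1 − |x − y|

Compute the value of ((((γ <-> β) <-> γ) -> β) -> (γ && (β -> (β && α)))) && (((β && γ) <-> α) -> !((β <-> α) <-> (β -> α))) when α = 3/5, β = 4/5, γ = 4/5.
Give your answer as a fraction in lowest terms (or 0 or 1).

γ <-> β = 4/5 <-> 4/5 = 1
(γ <-> β) <-> γ = 1 <-> 4/5 = 4/5
((γ <-> β) <-> γ) -> β = 4/5 -> 4/5 = 1
β && α = 4/5 && 3/5 = 3/5
β -> (β && α) = 4/5 -> 3/5 = 4/5
γ && (β -> (β && α)) = 4/5 && 4/5 = 4/5
(((γ <-> β) <-> γ) -> β) -> (γ && (β -> (β && α))) = 1 -> 4/5 = 4/5
β && γ = 4/5 && 4/5 = 4/5
(β && γ) <-> α = 4/5 <-> 3/5 = 4/5
β <-> α = 4/5 <-> 3/5 = 4/5
β -> α = 4/5 -> 3/5 = 4/5
(β <-> α) <-> (β -> α) = 4/5 <-> 4/5 = 1
!((β <-> α) <-> (β -> α)) = !1 = 0
((β && γ) <-> α) -> !((β <-> α) <-> (β -> α)) = 4/5 -> 0 = 1/5
((((γ <-> β) <-> γ) -> β) -> (γ && (β -> (β && α)))) && (((β && γ) <-> α) -> !((β <-> α) <-> (β -> α))) = 4/5 && 1/5 = 1/5

1/5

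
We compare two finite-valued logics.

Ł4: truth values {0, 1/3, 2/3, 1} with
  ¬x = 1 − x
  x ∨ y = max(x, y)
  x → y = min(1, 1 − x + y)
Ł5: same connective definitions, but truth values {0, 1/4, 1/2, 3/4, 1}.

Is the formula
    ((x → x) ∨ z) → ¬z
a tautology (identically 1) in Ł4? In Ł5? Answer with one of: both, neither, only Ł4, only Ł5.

neither

In Ł4: at x = 0, z = 1/3 the value is 2/3 — not a tautology.
In Ł5: at x = 0, z = 1/4 the value is 3/4 — not a tautology.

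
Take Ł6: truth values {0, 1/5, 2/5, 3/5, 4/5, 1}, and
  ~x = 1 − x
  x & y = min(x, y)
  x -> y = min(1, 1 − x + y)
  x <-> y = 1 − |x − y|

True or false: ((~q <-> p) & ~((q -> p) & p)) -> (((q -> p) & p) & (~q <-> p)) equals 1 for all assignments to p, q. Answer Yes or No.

Counterexample: take p = 0, q = 1/5.
~q = ~1/5 = 4/5
~q <-> p = 4/5 <-> 0 = 1/5
q -> p = 1/5 -> 0 = 4/5
(q -> p) & p = 4/5 & 0 = 0
~((q -> p) & p) = ~0 = 1
(~q <-> p) & ~((q -> p) & p) = 1/5 & 1 = 1/5
q -> p = 1/5 -> 0 = 4/5
(q -> p) & p = 4/5 & 0 = 0
~q = ~1/5 = 4/5
~q <-> p = 4/5 <-> 0 = 1/5
((q -> p) & p) & (~q <-> p) = 0 & 1/5 = 0
((~q <-> p) & ~((q -> p) & p)) -> (((q -> p) & p) & (~q <-> p)) = 1/5 -> 0 = 4/5
This gives 4/5 ≠ 1.

No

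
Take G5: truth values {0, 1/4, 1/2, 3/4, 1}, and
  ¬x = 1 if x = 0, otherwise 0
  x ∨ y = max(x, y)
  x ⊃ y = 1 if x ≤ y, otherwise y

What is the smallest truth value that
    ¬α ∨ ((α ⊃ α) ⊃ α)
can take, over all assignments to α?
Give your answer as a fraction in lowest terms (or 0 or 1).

1/4

Take α = 1/4:
¬α = ¬1/4 = 0
α ⊃ α = 1/4 ⊃ 1/4 = 1
(α ⊃ α) ⊃ α = 1 ⊃ 1/4 = 1/4
¬α ∨ ((α ⊃ α) ⊃ α) = 0 ∨ 1/4 = 1/4
No assignment yields a value below 1/4, so this is the minimum.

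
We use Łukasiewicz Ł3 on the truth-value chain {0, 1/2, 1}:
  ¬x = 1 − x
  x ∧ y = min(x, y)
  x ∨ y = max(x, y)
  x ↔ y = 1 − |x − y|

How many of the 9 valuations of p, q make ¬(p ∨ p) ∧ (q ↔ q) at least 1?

p = 0, q = 0 ↦ 1  ≥
p = 0, q = 1/2 ↦ 1  ≥
p = 0, q = 1 ↦ 1  ≥
p = 1/2, q = 0 ↦ 1/2  <
p = 1/2, q = 1/2 ↦ 1/2  <
p = 1/2, q = 1 ↦ 1/2  <
p = 1, q = 0 ↦ 0  <
p = 1, q = 1/2 ↦ 0  <
p = 1, q = 1 ↦ 0  <
So 3 of the 9 assignments meet the threshold.

3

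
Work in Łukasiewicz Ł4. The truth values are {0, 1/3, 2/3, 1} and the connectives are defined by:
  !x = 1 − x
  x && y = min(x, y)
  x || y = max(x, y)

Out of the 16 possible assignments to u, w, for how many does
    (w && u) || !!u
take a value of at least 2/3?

u = 0, w = 0 ↦ 0  <
u = 0, w = 1/3 ↦ 0  <
u = 0, w = 2/3 ↦ 0  <
u = 0, w = 1 ↦ 0  <
u = 1/3, w = 0 ↦ 1/3  <
u = 1/3, w = 1/3 ↦ 1/3  <
u = 1/3, w = 2/3 ↦ 1/3  <
u = 1/3, w = 1 ↦ 1/3  <
u = 2/3, w = 0 ↦ 2/3  ≥
u = 2/3, w = 1/3 ↦ 2/3  ≥
u = 2/3, w = 2/3 ↦ 2/3  ≥
u = 2/3, w = 1 ↦ 2/3  ≥
u = 1, w = 0 ↦ 1  ≥
u = 1, w = 1/3 ↦ 1  ≥
u = 1, w = 2/3 ↦ 1  ≥
u = 1, w = 1 ↦ 1  ≥
So 8 of the 16 assignments meet the threshold.

8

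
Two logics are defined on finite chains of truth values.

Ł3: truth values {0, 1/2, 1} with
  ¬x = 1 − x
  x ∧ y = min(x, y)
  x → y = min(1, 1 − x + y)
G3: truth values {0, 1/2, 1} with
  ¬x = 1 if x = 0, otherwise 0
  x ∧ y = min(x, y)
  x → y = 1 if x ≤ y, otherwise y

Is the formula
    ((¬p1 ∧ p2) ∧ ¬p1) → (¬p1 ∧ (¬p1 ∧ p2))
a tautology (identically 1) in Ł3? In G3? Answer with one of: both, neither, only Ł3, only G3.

In Ł3: every assignment gives 1 — tautology.
In G3: every assignment gives 1 — tautology.

both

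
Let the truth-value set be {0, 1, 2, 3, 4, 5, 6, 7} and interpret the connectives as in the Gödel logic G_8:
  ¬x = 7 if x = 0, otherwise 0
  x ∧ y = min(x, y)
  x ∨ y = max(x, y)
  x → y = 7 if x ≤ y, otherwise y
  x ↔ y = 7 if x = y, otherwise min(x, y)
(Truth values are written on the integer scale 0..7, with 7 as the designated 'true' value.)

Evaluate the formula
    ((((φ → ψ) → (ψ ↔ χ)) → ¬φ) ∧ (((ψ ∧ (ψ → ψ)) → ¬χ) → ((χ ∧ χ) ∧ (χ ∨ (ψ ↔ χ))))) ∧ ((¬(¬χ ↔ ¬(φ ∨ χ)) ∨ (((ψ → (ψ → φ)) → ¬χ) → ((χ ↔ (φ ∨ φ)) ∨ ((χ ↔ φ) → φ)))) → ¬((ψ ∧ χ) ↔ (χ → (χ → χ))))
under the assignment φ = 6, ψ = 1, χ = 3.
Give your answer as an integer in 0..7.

0

φ → ψ = 6 → 1 = 1
ψ ↔ χ = 1 ↔ 3 = 1
(φ → ψ) → (ψ ↔ χ) = 1 → 1 = 7
¬φ = ¬6 = 0
((φ → ψ) → (ψ ↔ χ)) → ¬φ = 7 → 0 = 0
ψ → ψ = 1 → 1 = 7
ψ ∧ (ψ → ψ) = 1 ∧ 7 = 1
¬χ = ¬3 = 0
(ψ ∧ (ψ → ψ)) → ¬χ = 1 → 0 = 0
χ ∧ χ = 3 ∧ 3 = 3
ψ ↔ χ = 1 ↔ 3 = 1
χ ∨ (ψ ↔ χ) = 3 ∨ 1 = 3
(χ ∧ χ) ∧ (χ ∨ (ψ ↔ χ)) = 3 ∧ 3 = 3
((ψ ∧ (ψ → ψ)) → ¬χ) → ((χ ∧ χ) ∧ (χ ∨ (ψ ↔ χ))) = 0 → 3 = 7
(((φ → ψ) → (ψ ↔ χ)) → ¬φ) ∧ (((ψ ∧ (ψ → ψ)) → ¬χ) → ((χ ∧ χ) ∧ (χ ∨ (ψ ↔ χ)))) = 0 ∧ 7 = 0
¬χ = ¬3 = 0
φ ∨ χ = 6 ∨ 3 = 6
¬(φ ∨ χ) = ¬6 = 0
¬χ ↔ ¬(φ ∨ χ) = 0 ↔ 0 = 7
¬(¬χ ↔ ¬(φ ∨ χ)) = ¬7 = 0
ψ → φ = 1 → 6 = 7
ψ → (ψ → φ) = 1 → 7 = 7
¬χ = ¬3 = 0
(ψ → (ψ → φ)) → ¬χ = 7 → 0 = 0
φ ∨ φ = 6 ∨ 6 = 6
χ ↔ (φ ∨ φ) = 3 ↔ 6 = 3
χ ↔ φ = 3 ↔ 6 = 3
(χ ↔ φ) → φ = 3 → 6 = 7
(χ ↔ (φ ∨ φ)) ∨ ((χ ↔ φ) → φ) = 3 ∨ 7 = 7
((ψ → (ψ → φ)) → ¬χ) → ((χ ↔ (φ ∨ φ)) ∨ ((χ ↔ φ) → φ)) = 0 → 7 = 7
¬(¬χ ↔ ¬(φ ∨ χ)) ∨ (((ψ → (ψ → φ)) → ¬χ) → ((χ ↔ (φ ∨ φ)) ∨ ((χ ↔ φ) → φ))) = 0 ∨ 7 = 7
ψ ∧ χ = 1 ∧ 3 = 1
χ → χ = 3 → 3 = 7
χ → (χ → χ) = 3 → 7 = 7
(ψ ∧ χ) ↔ (χ → (χ → χ)) = 1 ↔ 7 = 1
¬((ψ ∧ χ) ↔ (χ → (χ → χ))) = ¬1 = 0
(¬(¬χ ↔ ¬(φ ∨ χ)) ∨ (((ψ → (ψ → φ)) → ¬χ) → ((χ ↔ (φ ∨ φ)) ∨ ((χ ↔ φ) → φ)))) → ¬((ψ ∧ χ) ↔ (χ → (χ → χ))) = 7 → 0 = 0
((((φ → ψ) → (ψ ↔ χ)) → ¬φ) ∧ (((ψ ∧ (ψ → ψ)) → ¬χ) → ((χ ∧ χ) ∧ (χ ∨ (ψ ↔ χ))))) ∧ ((¬(¬χ ↔ ¬(φ ∨ χ)) ∨ (((ψ → (ψ → φ)) → ¬χ) → ((χ ↔ (φ ∨ φ)) ∨ ((χ ↔ φ) → φ)))) → ¬((ψ ∧ χ) ↔ (χ → (χ → χ)))) = 0 ∧ 0 = 0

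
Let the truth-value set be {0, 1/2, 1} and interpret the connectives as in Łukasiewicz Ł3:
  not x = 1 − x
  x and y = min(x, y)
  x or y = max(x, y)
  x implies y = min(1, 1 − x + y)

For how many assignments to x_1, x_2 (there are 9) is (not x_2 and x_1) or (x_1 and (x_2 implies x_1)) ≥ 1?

x_1 = 0, x_2 = 0 ↦ 0  <
x_1 = 0, x_2 = 1/2 ↦ 0  <
x_1 = 0, x_2 = 1 ↦ 0  <
x_1 = 1/2, x_2 = 0 ↦ 1/2  <
x_1 = 1/2, x_2 = 1/2 ↦ 1/2  <
x_1 = 1/2, x_2 = 1 ↦ 1/2  <
x_1 = 1, x_2 = 0 ↦ 1  ≥
x_1 = 1, x_2 = 1/2 ↦ 1  ≥
x_1 = 1, x_2 = 1 ↦ 1  ≥
So 3 of the 9 assignments meet the threshold.

3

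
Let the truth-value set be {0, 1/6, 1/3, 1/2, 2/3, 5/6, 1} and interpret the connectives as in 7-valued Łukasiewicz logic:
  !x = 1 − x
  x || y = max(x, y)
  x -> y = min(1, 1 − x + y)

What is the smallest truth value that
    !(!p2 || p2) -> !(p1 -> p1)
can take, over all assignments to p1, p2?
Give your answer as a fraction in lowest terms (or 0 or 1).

Take p1 = 0, p2 = 1/2:
!p2 = !1/2 = 1/2
!p2 || p2 = 1/2 || 1/2 = 1/2
!(!p2 || p2) = !1/2 = 1/2
p1 -> p1 = 0 -> 0 = 1
!(p1 -> p1) = !1 = 0
!(!p2 || p2) -> !(p1 -> p1) = 1/2 -> 0 = 1/2
No assignment yields a value below 1/2, so this is the minimum.

1/2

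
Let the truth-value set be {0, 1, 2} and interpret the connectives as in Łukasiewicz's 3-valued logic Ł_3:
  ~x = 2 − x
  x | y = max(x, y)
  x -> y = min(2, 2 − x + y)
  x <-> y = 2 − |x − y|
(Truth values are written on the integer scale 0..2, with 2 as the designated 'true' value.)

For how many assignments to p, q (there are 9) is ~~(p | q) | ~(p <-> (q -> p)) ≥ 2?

6

p = 0, q = 0 ↦ 2  ≥
p = 0, q = 1 ↦ 1  <
p = 0, q = 2 ↦ 2  ≥
p = 1, q = 0 ↦ 1  <
p = 1, q = 1 ↦ 1  <
p = 1, q = 2 ↦ 2  ≥
p = 2, q = 0 ↦ 2  ≥
p = 2, q = 1 ↦ 2  ≥
p = 2, q = 2 ↦ 2  ≥
So 6 of the 9 assignments meet the threshold.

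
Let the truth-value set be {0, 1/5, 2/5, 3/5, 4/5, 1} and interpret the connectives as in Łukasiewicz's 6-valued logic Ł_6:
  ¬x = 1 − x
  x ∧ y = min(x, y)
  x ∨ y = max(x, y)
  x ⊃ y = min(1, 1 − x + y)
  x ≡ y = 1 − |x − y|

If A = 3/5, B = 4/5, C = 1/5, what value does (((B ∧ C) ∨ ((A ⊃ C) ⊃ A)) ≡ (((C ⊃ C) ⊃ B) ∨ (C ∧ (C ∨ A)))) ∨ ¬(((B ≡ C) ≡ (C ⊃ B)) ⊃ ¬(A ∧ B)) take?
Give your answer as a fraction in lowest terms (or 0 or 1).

4/5

B ∧ C = 4/5 ∧ 1/5 = 1/5
A ⊃ C = 3/5 ⊃ 1/5 = 3/5
(A ⊃ C) ⊃ A = 3/5 ⊃ 3/5 = 1
(B ∧ C) ∨ ((A ⊃ C) ⊃ A) = 1/5 ∨ 1 = 1
C ⊃ C = 1/5 ⊃ 1/5 = 1
(C ⊃ C) ⊃ B = 1 ⊃ 4/5 = 4/5
C ∨ A = 1/5 ∨ 3/5 = 3/5
C ∧ (C ∨ A) = 1/5 ∧ 3/5 = 1/5
((C ⊃ C) ⊃ B) ∨ (C ∧ (C ∨ A)) = 4/5 ∨ 1/5 = 4/5
((B ∧ C) ∨ ((A ⊃ C) ⊃ A)) ≡ (((C ⊃ C) ⊃ B) ∨ (C ∧ (C ∨ A))) = 1 ≡ 4/5 = 4/5
B ≡ C = 4/5 ≡ 1/5 = 2/5
C ⊃ B = 1/5 ⊃ 4/5 = 1
(B ≡ C) ≡ (C ⊃ B) = 2/5 ≡ 1 = 2/5
A ∧ B = 3/5 ∧ 4/5 = 3/5
¬(A ∧ B) = ¬3/5 = 2/5
((B ≡ C) ≡ (C ⊃ B)) ⊃ ¬(A ∧ B) = 2/5 ⊃ 2/5 = 1
¬(((B ≡ C) ≡ (C ⊃ B)) ⊃ ¬(A ∧ B)) = ¬1 = 0
(((B ∧ C) ∨ ((A ⊃ C) ⊃ A)) ≡ (((C ⊃ C) ⊃ B) ∨ (C ∧ (C ∨ A)))) ∨ ¬(((B ≡ C) ≡ (C ⊃ B)) ⊃ ¬(A ∧ B)) = 4/5 ∨ 0 = 4/5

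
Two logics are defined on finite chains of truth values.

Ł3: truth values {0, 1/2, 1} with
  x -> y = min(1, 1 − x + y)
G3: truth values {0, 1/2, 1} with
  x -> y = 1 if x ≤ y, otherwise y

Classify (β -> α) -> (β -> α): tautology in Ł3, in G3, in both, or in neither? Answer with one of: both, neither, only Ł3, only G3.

In Ł3: every assignment gives 1 — tautology.
In G3: every assignment gives 1 — tautology.

both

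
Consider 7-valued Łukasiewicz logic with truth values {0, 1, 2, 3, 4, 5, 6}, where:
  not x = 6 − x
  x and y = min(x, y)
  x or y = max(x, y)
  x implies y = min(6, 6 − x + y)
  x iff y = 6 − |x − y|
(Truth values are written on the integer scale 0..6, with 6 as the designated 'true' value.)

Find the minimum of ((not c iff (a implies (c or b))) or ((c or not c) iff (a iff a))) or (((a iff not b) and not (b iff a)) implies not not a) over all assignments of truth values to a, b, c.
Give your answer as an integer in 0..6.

3

Take a = 0, b = 3, c = 3:
not c = not 3 = 3
c or b = 3 or 3 = 3
a implies (c or b) = 0 implies 3 = 6
not c iff (a implies (c or b)) = 3 iff 6 = 3
not c = not 3 = 3
c or not c = 3 or 3 = 3
a iff a = 0 iff 0 = 6
(c or not c) iff (a iff a) = 3 iff 6 = 3
(not c iff (a implies (c or b))) or ((c or not c) iff (a iff a)) = 3 or 3 = 3
not b = not 3 = 3
a iff not b = 0 iff 3 = 3
b iff a = 3 iff 0 = 3
not (b iff a) = not 3 = 3
(a iff not b) and not (b iff a) = 3 and 3 = 3
not a = not 0 = 6
not not a = not 6 = 0
((a iff not b) and not (b iff a)) implies not not a = 3 implies 0 = 3
((not c iff (a implies (c or b))) or ((c or not c) iff (a iff a))) or (((a iff not b) and not (b iff a)) implies not not a) = 3 or 3 = 3
No assignment yields a value below 3, so this is the minimum.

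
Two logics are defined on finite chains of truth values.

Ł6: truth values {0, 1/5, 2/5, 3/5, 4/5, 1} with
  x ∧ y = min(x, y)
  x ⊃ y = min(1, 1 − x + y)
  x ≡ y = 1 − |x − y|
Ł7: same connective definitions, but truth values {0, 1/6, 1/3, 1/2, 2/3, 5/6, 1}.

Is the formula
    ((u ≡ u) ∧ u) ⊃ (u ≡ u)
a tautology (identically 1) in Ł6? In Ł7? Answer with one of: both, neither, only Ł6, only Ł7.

both

In Ł6: every assignment gives 1 — tautology.
In Ł7: every assignment gives 1 — tautology.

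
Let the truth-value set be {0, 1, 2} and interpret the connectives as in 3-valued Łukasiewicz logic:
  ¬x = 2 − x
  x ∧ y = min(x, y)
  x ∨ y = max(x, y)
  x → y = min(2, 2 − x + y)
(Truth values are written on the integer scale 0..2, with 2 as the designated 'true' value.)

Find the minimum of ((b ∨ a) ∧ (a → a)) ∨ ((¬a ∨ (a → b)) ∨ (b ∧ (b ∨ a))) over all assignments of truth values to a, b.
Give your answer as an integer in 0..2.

Take a = 1, b = 0:
b ∨ a = 0 ∨ 1 = 1
a → a = 1 → 1 = 2
(b ∨ a) ∧ (a → a) = 1 ∧ 2 = 1
¬a = ¬1 = 1
a → b = 1 → 0 = 1
¬a ∨ (a → b) = 1 ∨ 1 = 1
b ∨ a = 0 ∨ 1 = 1
b ∧ (b ∨ a) = 0 ∧ 1 = 0
(¬a ∨ (a → b)) ∨ (b ∧ (b ∨ a)) = 1 ∨ 0 = 1
((b ∨ a) ∧ (a → a)) ∨ ((¬a ∨ (a → b)) ∨ (b ∧ (b ∨ a))) = 1 ∨ 1 = 1
No assignment yields a value below 1, so this is the minimum.

1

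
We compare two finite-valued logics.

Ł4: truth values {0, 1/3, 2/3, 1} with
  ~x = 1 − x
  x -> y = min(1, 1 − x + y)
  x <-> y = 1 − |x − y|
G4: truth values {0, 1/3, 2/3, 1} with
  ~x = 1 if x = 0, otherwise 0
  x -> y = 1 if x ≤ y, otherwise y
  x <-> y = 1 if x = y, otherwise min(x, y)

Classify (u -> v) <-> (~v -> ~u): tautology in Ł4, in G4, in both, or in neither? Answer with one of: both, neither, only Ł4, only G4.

only Ł4

In Ł4: every assignment gives 1 — tautology.
In G4: at u = 2/3, v = 1/3 the value is 1/3 — not a tautology.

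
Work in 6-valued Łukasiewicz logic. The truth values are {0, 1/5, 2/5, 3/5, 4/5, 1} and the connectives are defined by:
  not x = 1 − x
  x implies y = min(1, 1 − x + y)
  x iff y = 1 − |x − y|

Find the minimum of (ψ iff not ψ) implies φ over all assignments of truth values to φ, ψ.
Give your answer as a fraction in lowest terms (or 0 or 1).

Take φ = 0, ψ = 2/5:
not ψ = not 2/5 = 3/5
ψ iff not ψ = 2/5 iff 3/5 = 4/5
(ψ iff not ψ) implies φ = 4/5 implies 0 = 1/5
No assignment yields a value below 1/5, so this is the minimum.

1/5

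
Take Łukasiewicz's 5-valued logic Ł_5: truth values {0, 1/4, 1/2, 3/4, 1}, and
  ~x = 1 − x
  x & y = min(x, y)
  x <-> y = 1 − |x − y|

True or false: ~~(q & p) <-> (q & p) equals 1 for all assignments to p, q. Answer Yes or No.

At p = 1, q = 1/2, for instance:
q & p = 1/2 & 1 = 1/2
~(q & p) = ~1/2 = 1/2
~~(q & p) = ~1/2 = 1/2
~~(q & p) <-> (q & p) = 1/2 <-> 1/2 = 1
and checking the remaining 24 assignments likewise gives ≥ 1 in every case.

Yes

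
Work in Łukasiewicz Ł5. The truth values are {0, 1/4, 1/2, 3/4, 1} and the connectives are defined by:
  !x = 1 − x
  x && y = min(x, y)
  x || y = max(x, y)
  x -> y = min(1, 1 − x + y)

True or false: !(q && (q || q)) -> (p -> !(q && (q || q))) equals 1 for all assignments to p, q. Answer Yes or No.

At p = 1/4, q = 3/4, for instance:
q || q = 3/4 || 3/4 = 3/4
q && (q || q) = 3/4 && 3/4 = 3/4
!(q && (q || q)) = !3/4 = 1/4
p -> !(q && (q || q)) = 1/4 -> 1/4 = 1
!(q && (q || q)) -> (p -> !(q && (q || q))) = 1/4 -> 1 = 1
and checking the remaining 24 assignments likewise gives ≥ 1 in every case.

Yes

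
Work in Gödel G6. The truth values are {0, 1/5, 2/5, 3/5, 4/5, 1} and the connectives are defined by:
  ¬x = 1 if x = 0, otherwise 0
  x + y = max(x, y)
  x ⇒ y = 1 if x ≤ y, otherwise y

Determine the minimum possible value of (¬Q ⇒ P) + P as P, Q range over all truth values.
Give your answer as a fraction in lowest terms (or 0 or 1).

Take P = 0, Q = 0:
¬Q = ¬0 = 1
¬Q ⇒ P = 1 ⇒ 0 = 0
(¬Q ⇒ P) + P = 0 + 0 = 0
No assignment yields a value below 0, so this is the minimum.

0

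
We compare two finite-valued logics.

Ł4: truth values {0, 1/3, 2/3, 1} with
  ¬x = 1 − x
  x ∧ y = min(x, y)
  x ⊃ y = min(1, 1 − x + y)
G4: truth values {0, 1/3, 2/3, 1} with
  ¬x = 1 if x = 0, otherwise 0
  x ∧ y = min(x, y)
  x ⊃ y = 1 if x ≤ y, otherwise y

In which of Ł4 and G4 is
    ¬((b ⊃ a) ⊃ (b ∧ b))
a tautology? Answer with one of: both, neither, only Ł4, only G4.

In Ł4: at a = 0, b = 1/3 the value is 1/3 — not a tautology.
In G4: at a = 0, b = 1/3 the value is 0 — not a tautology.

neither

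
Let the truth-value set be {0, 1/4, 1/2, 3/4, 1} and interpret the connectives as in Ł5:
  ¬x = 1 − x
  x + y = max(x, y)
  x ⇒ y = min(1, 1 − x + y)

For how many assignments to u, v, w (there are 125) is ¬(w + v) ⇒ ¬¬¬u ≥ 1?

value 1: 95 assignments (counts)
value 3/4: 16 assignments
value 1/2: 9 assignments
value 1/4: 4 assignments
value 0: 1 assignment
So 95 of the 125 assignments meet the threshold.

95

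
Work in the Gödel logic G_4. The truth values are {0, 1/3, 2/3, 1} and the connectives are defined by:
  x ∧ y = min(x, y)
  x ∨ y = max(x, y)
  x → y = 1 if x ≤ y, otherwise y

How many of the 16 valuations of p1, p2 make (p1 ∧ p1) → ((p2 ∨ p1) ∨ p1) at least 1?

16

p1 = 0, p2 = 0 ↦ 1  ≥
p1 = 0, p2 = 1/3 ↦ 1  ≥
p1 = 0, p2 = 2/3 ↦ 1  ≥
p1 = 0, p2 = 1 ↦ 1  ≥
p1 = 1/3, p2 = 0 ↦ 1  ≥
p1 = 1/3, p2 = 1/3 ↦ 1  ≥
p1 = 1/3, p2 = 2/3 ↦ 1  ≥
p1 = 1/3, p2 = 1 ↦ 1  ≥
p1 = 2/3, p2 = 0 ↦ 1  ≥
p1 = 2/3, p2 = 1/3 ↦ 1  ≥
p1 = 2/3, p2 = 2/3 ↦ 1  ≥
p1 = 2/3, p2 = 1 ↦ 1  ≥
p1 = 1, p2 = 0 ↦ 1  ≥
p1 = 1, p2 = 1/3 ↦ 1  ≥
p1 = 1, p2 = 2/3 ↦ 1  ≥
p1 = 1, p2 = 1 ↦ 1  ≥
So 16 of the 16 assignments meet the threshold.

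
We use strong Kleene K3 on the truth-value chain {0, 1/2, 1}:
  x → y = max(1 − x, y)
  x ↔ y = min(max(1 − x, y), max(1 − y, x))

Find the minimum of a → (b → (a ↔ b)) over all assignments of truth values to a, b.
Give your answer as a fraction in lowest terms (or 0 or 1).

1/2

Take a = 1/2, b = 1/2:
a ↔ b = 1/2 ↔ 1/2 = 1/2
b → (a ↔ b) = 1/2 → 1/2 = 1/2
a → (b → (a ↔ b)) = 1/2 → 1/2 = 1/2
No assignment yields a value below 1/2, so this is the minimum.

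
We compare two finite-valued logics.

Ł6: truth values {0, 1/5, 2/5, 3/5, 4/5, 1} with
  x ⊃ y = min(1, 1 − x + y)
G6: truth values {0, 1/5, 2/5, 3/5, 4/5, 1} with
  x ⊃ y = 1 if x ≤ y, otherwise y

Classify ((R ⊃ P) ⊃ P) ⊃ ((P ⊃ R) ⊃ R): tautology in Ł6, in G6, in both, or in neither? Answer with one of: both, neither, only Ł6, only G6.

only Ł6

In Ł6: every assignment gives 1 — tautology.
In G6: at P = 0, R = 1/5 the value is 1/5 — not a tautology.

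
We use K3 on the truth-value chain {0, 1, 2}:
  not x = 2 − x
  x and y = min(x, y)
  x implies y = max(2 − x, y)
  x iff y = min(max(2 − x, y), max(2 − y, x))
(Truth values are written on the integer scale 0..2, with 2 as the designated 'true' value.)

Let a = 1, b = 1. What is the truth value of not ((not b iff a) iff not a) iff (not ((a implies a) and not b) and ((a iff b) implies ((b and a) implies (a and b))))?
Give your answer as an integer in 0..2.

not b = not 1 = 1
not b iff a = 1 iff 1 = 1
not a = not 1 = 1
(not b iff a) iff not a = 1 iff 1 = 1
not ((not b iff a) iff not a) = not 1 = 1
a implies a = 1 implies 1 = 1
not b = not 1 = 1
(a implies a) and not b = 1 and 1 = 1
not ((a implies a) and not b) = not 1 = 1
a iff b = 1 iff 1 = 1
b and a = 1 and 1 = 1
a and b = 1 and 1 = 1
(b and a) implies (a and b) = 1 implies 1 = 1
(a iff b) implies ((b and a) implies (a and b)) = 1 implies 1 = 1
not ((a implies a) and not b) and ((a iff b) implies ((b and a) implies (a and b))) = 1 and 1 = 1
not ((not b iff a) iff not a) iff (not ((a implies a) and not b) and ((a iff b) implies ((b and a) implies (a and b)))) = 1 iff 1 = 1

1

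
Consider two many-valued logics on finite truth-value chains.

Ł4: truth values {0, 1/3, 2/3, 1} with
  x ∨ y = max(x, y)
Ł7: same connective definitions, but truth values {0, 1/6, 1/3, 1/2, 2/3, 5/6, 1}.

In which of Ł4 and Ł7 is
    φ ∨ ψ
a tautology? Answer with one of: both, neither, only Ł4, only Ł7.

In Ł4: at φ = 0, ψ = 0 the value is 0 — not a tautology.
In Ł7: at φ = 0, ψ = 0 the value is 0 — not a tautology.

neither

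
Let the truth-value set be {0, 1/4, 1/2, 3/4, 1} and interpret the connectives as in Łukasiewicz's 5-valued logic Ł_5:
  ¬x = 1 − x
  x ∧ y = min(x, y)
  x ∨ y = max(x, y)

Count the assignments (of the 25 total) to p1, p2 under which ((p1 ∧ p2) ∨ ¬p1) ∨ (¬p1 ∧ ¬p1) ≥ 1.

6

value 1: 6 assignments (counts)
value 3/4: 8 assignments
value 1/2: 7 assignments
value 1/4: 3 assignments
value 0: 1 assignment
So 6 of the 25 assignments meet the threshold.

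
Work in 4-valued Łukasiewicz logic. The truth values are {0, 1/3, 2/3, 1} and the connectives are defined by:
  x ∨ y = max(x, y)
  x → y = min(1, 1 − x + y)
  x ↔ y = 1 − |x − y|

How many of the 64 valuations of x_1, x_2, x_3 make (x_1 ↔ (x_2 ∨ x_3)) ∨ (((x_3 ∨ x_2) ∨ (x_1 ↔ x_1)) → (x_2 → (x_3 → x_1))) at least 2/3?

60

value 1: 54 assignments (counts)
value 2/3: 6 assignments (counts)
value 1/3: 3 assignments
value 0: 1 assignment
So 60 of the 64 assignments meet the threshold.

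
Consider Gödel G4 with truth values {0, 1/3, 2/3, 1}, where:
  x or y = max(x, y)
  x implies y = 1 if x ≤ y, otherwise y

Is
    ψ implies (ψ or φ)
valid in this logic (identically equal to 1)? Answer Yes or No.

Yes

φ = 0, ψ = 0 ↦ 1
φ = 0, ψ = 1/3 ↦ 1
φ = 0, ψ = 2/3 ↦ 1
φ = 0, ψ = 1 ↦ 1
φ = 1/3, ψ = 0 ↦ 1
φ = 1/3, ψ = 1/3 ↦ 1
φ = 1/3, ψ = 2/3 ↦ 1
φ = 1/3, ψ = 1 ↦ 1
φ = 2/3, ψ = 0 ↦ 1
φ = 2/3, ψ = 1/3 ↦ 1
φ = 2/3, ψ = 2/3 ↦ 1
φ = 2/3, ψ = 1 ↦ 1
φ = 1, ψ = 0 ↦ 1
φ = 1, ψ = 1/3 ↦ 1
φ = 1, ψ = 2/3 ↦ 1
φ = 1, ψ = 1 ↦ 1
Every assignment gives a value ≥ 1.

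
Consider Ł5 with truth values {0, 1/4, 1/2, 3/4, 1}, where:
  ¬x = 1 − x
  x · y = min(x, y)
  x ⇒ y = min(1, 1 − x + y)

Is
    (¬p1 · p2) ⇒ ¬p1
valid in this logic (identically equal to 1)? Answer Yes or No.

Yes

At p1 = 1, p2 = 1/2, for instance:
¬p1 = ¬1 = 0
¬p1 · p2 = 0 · 1/2 = 0
(¬p1 · p2) ⇒ ¬p1 = 0 ⇒ 0 = 1
and checking the remaining 24 assignments likewise gives ≥ 1 in every case.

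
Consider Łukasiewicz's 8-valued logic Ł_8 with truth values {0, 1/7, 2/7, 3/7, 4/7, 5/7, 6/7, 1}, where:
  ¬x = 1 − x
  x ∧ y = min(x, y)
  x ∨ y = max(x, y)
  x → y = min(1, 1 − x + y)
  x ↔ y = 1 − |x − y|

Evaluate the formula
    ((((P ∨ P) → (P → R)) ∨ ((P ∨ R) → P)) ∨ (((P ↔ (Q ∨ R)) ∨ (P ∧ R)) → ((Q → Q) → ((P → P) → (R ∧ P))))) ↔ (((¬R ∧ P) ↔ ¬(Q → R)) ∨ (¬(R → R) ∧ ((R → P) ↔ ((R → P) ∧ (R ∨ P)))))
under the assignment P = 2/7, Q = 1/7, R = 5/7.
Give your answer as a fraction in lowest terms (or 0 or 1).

P ∨ P = 2/7 ∨ 2/7 = 2/7
P → R = 2/7 → 5/7 = 1
(P ∨ P) → (P → R) = 2/7 → 1 = 1
P ∨ R = 2/7 ∨ 5/7 = 5/7
(P ∨ R) → P = 5/7 → 2/7 = 4/7
((P ∨ P) → (P → R)) ∨ ((P ∨ R) → P) = 1 ∨ 4/7 = 1
Q ∨ R = 1/7 ∨ 5/7 = 5/7
P ↔ (Q ∨ R) = 2/7 ↔ 5/7 = 4/7
P ∧ R = 2/7 ∧ 5/7 = 2/7
(P ↔ (Q ∨ R)) ∨ (P ∧ R) = 4/7 ∨ 2/7 = 4/7
Q → Q = 1/7 → 1/7 = 1
P → P = 2/7 → 2/7 = 1
R ∧ P = 5/7 ∧ 2/7 = 2/7
(P → P) → (R ∧ P) = 1 → 2/7 = 2/7
(Q → Q) → ((P → P) → (R ∧ P)) = 1 → 2/7 = 2/7
((P ↔ (Q ∨ R)) ∨ (P ∧ R)) → ((Q → Q) → ((P → P) → (R ∧ P))) = 4/7 → 2/7 = 5/7
(((P ∨ P) → (P → R)) ∨ ((P ∨ R) → P)) ∨ (((P ↔ (Q ∨ R)) ∨ (P ∧ R)) → ((Q → Q) → ((P → P) → (R ∧ P)))) = 1 ∨ 5/7 = 1
¬R = ¬5/7 = 2/7
¬R ∧ P = 2/7 ∧ 2/7 = 2/7
Q → R = 1/7 → 5/7 = 1
¬(Q → R) = ¬1 = 0
(¬R ∧ P) ↔ ¬(Q → R) = 2/7 ↔ 0 = 5/7
R → R = 5/7 → 5/7 = 1
¬(R → R) = ¬1 = 0
R → P = 5/7 → 2/7 = 4/7
R → P = 5/7 → 2/7 = 4/7
R ∨ P = 5/7 ∨ 2/7 = 5/7
(R → P) ∧ (R ∨ P) = 4/7 ∧ 5/7 = 4/7
(R → P) ↔ ((R → P) ∧ (R ∨ P)) = 4/7 ↔ 4/7 = 1
¬(R → R) ∧ ((R → P) ↔ ((R → P) ∧ (R ∨ P))) = 0 ∧ 1 = 0
((¬R ∧ P) ↔ ¬(Q → R)) ∨ (¬(R → R) ∧ ((R → P) ↔ ((R → P) ∧ (R ∨ P)))) = 5/7 ∨ 0 = 5/7
((((P ∨ P) → (P → R)) ∨ ((P ∨ R) → P)) ∨ (((P ↔ (Q ∨ R)) ∨ (P ∧ R)) → ((Q → Q) → ((P → P) → (R ∧ P))))) ↔ (((¬R ∧ P) ↔ ¬(Q → R)) ∨ (¬(R → R) ∧ ((R → P) ↔ ((R → P) ∧ (R ∨ P))))) = 1 ↔ 5/7 = 5/7

5/7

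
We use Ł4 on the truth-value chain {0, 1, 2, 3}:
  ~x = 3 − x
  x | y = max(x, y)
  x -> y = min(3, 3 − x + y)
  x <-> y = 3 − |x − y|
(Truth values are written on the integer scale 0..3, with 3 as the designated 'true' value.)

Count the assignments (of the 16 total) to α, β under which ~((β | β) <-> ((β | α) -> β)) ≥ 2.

α = 0, β = 0 ↦ 3  ≥
α = 0, β = 1 ↦ 2  ≥
α = 0, β = 2 ↦ 1  <
α = 0, β = 3 ↦ 0  <
α = 1, β = 0 ↦ 2  ≥
α = 1, β = 1 ↦ 2  ≥
α = 1, β = 2 ↦ 1  <
α = 1, β = 3 ↦ 0  <
α = 2, β = 0 ↦ 1  <
α = 2, β = 1 ↦ 1  <
α = 2, β = 2 ↦ 1  <
α = 2, β = 3 ↦ 0  <
α = 3, β = 0 ↦ 0  <
α = 3, β = 1 ↦ 0  <
α = 3, β = 2 ↦ 0  <
α = 3, β = 3 ↦ 0  <
So 4 of the 16 assignments meet the threshold.

4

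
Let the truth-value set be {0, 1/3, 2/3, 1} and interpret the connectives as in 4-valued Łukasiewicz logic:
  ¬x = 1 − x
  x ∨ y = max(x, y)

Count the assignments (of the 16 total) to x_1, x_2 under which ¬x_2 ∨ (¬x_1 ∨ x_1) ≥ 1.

10

x_1 = 0, x_2 = 0 ↦ 1  ≥
x_1 = 0, x_2 = 1/3 ↦ 1  ≥
x_1 = 0, x_2 = 2/3 ↦ 1  ≥
x_1 = 0, x_2 = 1 ↦ 1  ≥
x_1 = 1/3, x_2 = 0 ↦ 1  ≥
x_1 = 1/3, x_2 = 1/3 ↦ 2/3  <
x_1 = 1/3, x_2 = 2/3 ↦ 2/3  <
x_1 = 1/3, x_2 = 1 ↦ 2/3  <
x_1 = 2/3, x_2 = 0 ↦ 1  ≥
x_1 = 2/3, x_2 = 1/3 ↦ 2/3  <
x_1 = 2/3, x_2 = 2/3 ↦ 2/3  <
x_1 = 2/3, x_2 = 1 ↦ 2/3  <
x_1 = 1, x_2 = 0 ↦ 1  ≥
x_1 = 1, x_2 = 1/3 ↦ 1  ≥
x_1 = 1, x_2 = 2/3 ↦ 1  ≥
x_1 = 1, x_2 = 1 ↦ 1  ≥
So 10 of the 16 assignments meet the threshold.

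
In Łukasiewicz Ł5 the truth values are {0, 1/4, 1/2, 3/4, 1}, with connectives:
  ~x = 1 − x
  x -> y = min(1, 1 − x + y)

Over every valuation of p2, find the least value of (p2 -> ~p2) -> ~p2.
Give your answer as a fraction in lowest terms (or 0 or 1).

Take p2 = 1/2:
~p2 = ~1/2 = 1/2
p2 -> ~p2 = 1/2 -> 1/2 = 1
~p2 = ~1/2 = 1/2
(p2 -> ~p2) -> ~p2 = 1 -> 1/2 = 1/2
No assignment yields a value below 1/2, so this is the minimum.

1/2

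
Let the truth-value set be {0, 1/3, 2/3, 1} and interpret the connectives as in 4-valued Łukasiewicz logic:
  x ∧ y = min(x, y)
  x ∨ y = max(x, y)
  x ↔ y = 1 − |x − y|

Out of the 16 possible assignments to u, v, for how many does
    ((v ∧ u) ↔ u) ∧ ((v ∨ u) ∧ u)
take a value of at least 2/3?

5

u = 0, v = 0 ↦ 0  <
u = 0, v = 1/3 ↦ 0  <
u = 0, v = 2/3 ↦ 0  <
u = 0, v = 1 ↦ 0  <
u = 1/3, v = 0 ↦ 1/3  <
u = 1/3, v = 1/3 ↦ 1/3  <
u = 1/3, v = 2/3 ↦ 1/3  <
u = 1/3, v = 1 ↦ 1/3  <
u = 2/3, v = 0 ↦ 1/3  <
u = 2/3, v = 1/3 ↦ 2/3  ≥
u = 2/3, v = 2/3 ↦ 2/3  ≥
u = 2/3, v = 1 ↦ 2/3  ≥
u = 1, v = 0 ↦ 0  <
u = 1, v = 1/3 ↦ 1/3  <
u = 1, v = 2/3 ↦ 2/3  ≥
u = 1, v = 1 ↦ 1  ≥
So 5 of the 16 assignments meet the threshold.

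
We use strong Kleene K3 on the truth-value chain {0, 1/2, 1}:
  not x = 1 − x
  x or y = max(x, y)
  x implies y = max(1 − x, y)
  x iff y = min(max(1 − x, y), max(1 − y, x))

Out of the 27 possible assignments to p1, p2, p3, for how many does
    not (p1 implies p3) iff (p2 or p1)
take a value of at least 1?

6

value 1: 6 assignments (counts)
value 1/2: 14 assignments
value 0: 7 assignments
So 6 of the 27 assignments meet the threshold.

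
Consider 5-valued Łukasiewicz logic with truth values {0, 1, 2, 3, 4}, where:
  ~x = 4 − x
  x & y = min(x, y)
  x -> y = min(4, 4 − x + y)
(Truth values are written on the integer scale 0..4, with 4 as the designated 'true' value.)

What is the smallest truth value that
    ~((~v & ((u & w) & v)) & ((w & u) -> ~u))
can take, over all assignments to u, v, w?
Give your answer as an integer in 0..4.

Take u = 2, v = 2, w = 2:
~v = ~2 = 2
u & w = 2 & 2 = 2
(u & w) & v = 2 & 2 = 2
~v & ((u & w) & v) = 2 & 2 = 2
w & u = 2 & 2 = 2
~u = ~2 = 2
(w & u) -> ~u = 2 -> 2 = 4
(~v & ((u & w) & v)) & ((w & u) -> ~u) = 2 & 4 = 2
~((~v & ((u & w) & v)) & ((w & u) -> ~u)) = ~2 = 2
No assignment yields a value below 2, so this is the minimum.

2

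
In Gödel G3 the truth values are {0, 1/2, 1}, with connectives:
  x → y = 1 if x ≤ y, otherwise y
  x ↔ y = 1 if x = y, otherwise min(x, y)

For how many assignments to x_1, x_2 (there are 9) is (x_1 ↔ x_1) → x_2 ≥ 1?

3

x_1 = 0, x_2 = 0 ↦ 0  <
x_1 = 0, x_2 = 1/2 ↦ 1/2  <
x_1 = 0, x_2 = 1 ↦ 1  ≥
x_1 = 1/2, x_2 = 0 ↦ 0  <
x_1 = 1/2, x_2 = 1/2 ↦ 1/2  <
x_1 = 1/2, x_2 = 1 ↦ 1  ≥
x_1 = 1, x_2 = 0 ↦ 0  <
x_1 = 1, x_2 = 1/2 ↦ 1/2  <
x_1 = 1, x_2 = 1 ↦ 1  ≥
So 3 of the 9 assignments meet the threshold.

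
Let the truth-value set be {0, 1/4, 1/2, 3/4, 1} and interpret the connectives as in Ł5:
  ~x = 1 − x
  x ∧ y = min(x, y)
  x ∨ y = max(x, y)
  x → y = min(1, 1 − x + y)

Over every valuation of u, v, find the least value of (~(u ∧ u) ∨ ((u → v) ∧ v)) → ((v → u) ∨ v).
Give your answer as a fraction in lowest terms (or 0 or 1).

1/2

Take u = 0, v = 1/2:
u ∧ u = 0 ∧ 0 = 0
~(u ∧ u) = ~0 = 1
u → v = 0 → 1/2 = 1
(u → v) ∧ v = 1 ∧ 1/2 = 1/2
~(u ∧ u) ∨ ((u → v) ∧ v) = 1 ∨ 1/2 = 1
v → u = 1/2 → 0 = 1/2
(v → u) ∨ v = 1/2 ∨ 1/2 = 1/2
(~(u ∧ u) ∨ ((u → v) ∧ v)) → ((v → u) ∨ v) = 1 → 1/2 = 1/2
No assignment yields a value below 1/2, so this is the minimum.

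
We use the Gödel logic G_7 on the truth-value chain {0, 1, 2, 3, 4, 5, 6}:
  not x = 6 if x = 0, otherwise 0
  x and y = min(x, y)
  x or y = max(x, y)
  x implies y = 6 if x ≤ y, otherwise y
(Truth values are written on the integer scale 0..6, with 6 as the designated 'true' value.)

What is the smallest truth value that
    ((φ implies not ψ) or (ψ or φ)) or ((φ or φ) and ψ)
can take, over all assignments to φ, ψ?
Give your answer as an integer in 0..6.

Take φ = 1, ψ = 1:
not ψ = not 1 = 0
φ implies not ψ = 1 implies 0 = 0
ψ or φ = 1 or 1 = 1
(φ implies not ψ) or (ψ or φ) = 0 or 1 = 1
φ or φ = 1 or 1 = 1
(φ or φ) and ψ = 1 and 1 = 1
((φ implies not ψ) or (ψ or φ)) or ((φ or φ) and ψ) = 1 or 1 = 1
No assignment yields a value below 1, so this is the minimum.

1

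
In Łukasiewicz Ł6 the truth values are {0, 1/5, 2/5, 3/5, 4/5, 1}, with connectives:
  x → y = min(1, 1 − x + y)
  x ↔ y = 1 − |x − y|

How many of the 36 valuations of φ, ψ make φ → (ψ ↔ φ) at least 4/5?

value 1: 27 assignments (counts)
value 4/5: 3 assignments (counts)
value 3/5: 2 assignments
value 2/5: 2 assignments
value 1/5: 1 assignment
value 0: 1 assignment
So 30 of the 36 assignments meet the threshold.

30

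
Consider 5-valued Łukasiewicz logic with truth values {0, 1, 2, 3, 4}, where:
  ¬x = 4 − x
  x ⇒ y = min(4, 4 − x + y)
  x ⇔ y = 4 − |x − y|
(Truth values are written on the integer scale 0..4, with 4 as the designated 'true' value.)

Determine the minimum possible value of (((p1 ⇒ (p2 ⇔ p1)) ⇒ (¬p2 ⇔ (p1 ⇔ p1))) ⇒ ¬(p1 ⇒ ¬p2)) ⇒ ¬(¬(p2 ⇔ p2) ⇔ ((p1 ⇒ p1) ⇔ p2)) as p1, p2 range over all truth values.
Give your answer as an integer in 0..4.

3

Take p1 = 2, p2 = 3:
p2 ⇔ p1 = 3 ⇔ 2 = 3
p1 ⇒ (p2 ⇔ p1) = 2 ⇒ 3 = 4
¬p2 = ¬3 = 1
p1 ⇔ p1 = 2 ⇔ 2 = 4
¬p2 ⇔ (p1 ⇔ p1) = 1 ⇔ 4 = 1
(p1 ⇒ (p2 ⇔ p1)) ⇒ (¬p2 ⇔ (p1 ⇔ p1)) = 4 ⇒ 1 = 1
¬p2 = ¬3 = 1
p1 ⇒ ¬p2 = 2 ⇒ 1 = 3
¬(p1 ⇒ ¬p2) = ¬3 = 1
((p1 ⇒ (p2 ⇔ p1)) ⇒ (¬p2 ⇔ (p1 ⇔ p1))) ⇒ ¬(p1 ⇒ ¬p2) = 1 ⇒ 1 = 4
p2 ⇔ p2 = 3 ⇔ 3 = 4
¬(p2 ⇔ p2) = ¬4 = 0
p1 ⇒ p1 = 2 ⇒ 2 = 4
(p1 ⇒ p1) ⇔ p2 = 4 ⇔ 3 = 3
¬(p2 ⇔ p2) ⇔ ((p1 ⇒ p1) ⇔ p2) = 0 ⇔ 3 = 1
¬(¬(p2 ⇔ p2) ⇔ ((p1 ⇒ p1) ⇔ p2)) = ¬1 = 3
(((p1 ⇒ (p2 ⇔ p1)) ⇒ (¬p2 ⇔ (p1 ⇔ p1))) ⇒ ¬(p1 ⇒ ¬p2)) ⇒ ¬(¬(p2 ⇔ p2) ⇔ ((p1 ⇒ p1) ⇔ p2)) = 4 ⇒ 3 = 3
No assignment yields a value below 3, so this is the minimum.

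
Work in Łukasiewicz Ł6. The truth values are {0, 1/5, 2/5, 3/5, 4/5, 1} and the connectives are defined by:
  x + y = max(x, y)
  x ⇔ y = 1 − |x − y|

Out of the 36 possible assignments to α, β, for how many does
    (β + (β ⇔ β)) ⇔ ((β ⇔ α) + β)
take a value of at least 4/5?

23

value 1: 11 assignments (counts)
value 4/5: 12 assignments (counts)
value 3/5: 7 assignments
value 2/5: 3 assignments
value 1/5: 2 assignments
value 0: 1 assignment
So 23 of the 36 assignments meet the threshold.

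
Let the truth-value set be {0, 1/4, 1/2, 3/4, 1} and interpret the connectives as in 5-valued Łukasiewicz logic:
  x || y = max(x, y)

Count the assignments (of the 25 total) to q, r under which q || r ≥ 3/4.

16

value 1: 9 assignments (counts)
value 3/4: 7 assignments (counts)
value 1/2: 5 assignments
value 1/4: 3 assignments
value 0: 1 assignment
So 16 of the 25 assignments meet the threshold.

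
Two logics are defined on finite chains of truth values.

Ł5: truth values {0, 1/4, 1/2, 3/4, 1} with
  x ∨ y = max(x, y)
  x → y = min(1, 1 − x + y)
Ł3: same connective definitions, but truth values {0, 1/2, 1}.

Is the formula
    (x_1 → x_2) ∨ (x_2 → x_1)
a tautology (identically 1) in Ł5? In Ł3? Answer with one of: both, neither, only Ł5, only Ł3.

both

In Ł5: every assignment gives 1 — tautology.
In Ł3: every assignment gives 1 — tautology.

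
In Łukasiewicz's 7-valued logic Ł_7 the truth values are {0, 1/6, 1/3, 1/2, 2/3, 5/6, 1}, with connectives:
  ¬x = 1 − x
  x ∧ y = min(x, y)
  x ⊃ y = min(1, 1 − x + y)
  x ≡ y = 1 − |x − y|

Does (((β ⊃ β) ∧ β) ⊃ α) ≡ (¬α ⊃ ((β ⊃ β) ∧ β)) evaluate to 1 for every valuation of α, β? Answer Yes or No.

No

Counterexample: take α = 0, β = 0.
β ⊃ β = 0 ⊃ 0 = 1
(β ⊃ β) ∧ β = 1 ∧ 0 = 0
((β ⊃ β) ∧ β) ⊃ α = 0 ⊃ 0 = 1
¬α = ¬0 = 1
β ⊃ β = 0 ⊃ 0 = 1
(β ⊃ β) ∧ β = 1 ∧ 0 = 0
¬α ⊃ ((β ⊃ β) ∧ β) = 1 ⊃ 0 = 0
(((β ⊃ β) ∧ β) ⊃ α) ≡ (¬α ⊃ ((β ⊃ β) ∧ β)) = 1 ≡ 0 = 0
This gives 0 ≠ 1.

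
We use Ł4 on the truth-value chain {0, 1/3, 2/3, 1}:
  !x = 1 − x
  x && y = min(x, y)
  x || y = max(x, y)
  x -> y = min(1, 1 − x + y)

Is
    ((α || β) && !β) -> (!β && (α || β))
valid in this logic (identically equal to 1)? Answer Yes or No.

Yes

α = 0, β = 0 ↦ 1
α = 0, β = 1/3 ↦ 1
α = 0, β = 2/3 ↦ 1
α = 0, β = 1 ↦ 1
α = 1/3, β = 0 ↦ 1
α = 1/3, β = 1/3 ↦ 1
α = 1/3, β = 2/3 ↦ 1
α = 1/3, β = 1 ↦ 1
α = 2/3, β = 0 ↦ 1
α = 2/3, β = 1/3 ↦ 1
α = 2/3, β = 2/3 ↦ 1
α = 2/3, β = 1 ↦ 1
α = 1, β = 0 ↦ 1
α = 1, β = 1/3 ↦ 1
α = 1, β = 2/3 ↦ 1
α = 1, β = 1 ↦ 1
Every assignment gives a value ≥ 1.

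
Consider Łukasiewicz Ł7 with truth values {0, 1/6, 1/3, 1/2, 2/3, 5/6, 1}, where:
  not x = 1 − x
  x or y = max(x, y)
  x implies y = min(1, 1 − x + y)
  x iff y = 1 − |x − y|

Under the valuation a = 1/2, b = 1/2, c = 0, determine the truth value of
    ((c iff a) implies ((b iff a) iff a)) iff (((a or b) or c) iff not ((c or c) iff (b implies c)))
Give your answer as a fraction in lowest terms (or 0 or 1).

c iff a = 0 iff 1/2 = 1/2
b iff a = 1/2 iff 1/2 = 1
(b iff a) iff a = 1 iff 1/2 = 1/2
(c iff a) implies ((b iff a) iff a) = 1/2 implies 1/2 = 1
a or b = 1/2 or 1/2 = 1/2
(a or b) or c = 1/2 or 0 = 1/2
c or c = 0 or 0 = 0
b implies c = 1/2 implies 0 = 1/2
(c or c) iff (b implies c) = 0 iff 1/2 = 1/2
not ((c or c) iff (b implies c)) = not 1/2 = 1/2
((a or b) or c) iff not ((c or c) iff (b implies c)) = 1/2 iff 1/2 = 1
((c iff a) implies ((b iff a) iff a)) iff (((a or b) or c) iff not ((c or c) iff (b implies c))) = 1 iff 1 = 1

1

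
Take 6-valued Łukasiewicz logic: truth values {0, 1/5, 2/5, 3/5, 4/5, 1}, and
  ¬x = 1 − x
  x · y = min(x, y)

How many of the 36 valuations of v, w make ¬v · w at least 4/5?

4

value 1: 1 assignment (counts)
value 4/5: 3 assignments (counts)
value 3/5: 5 assignments
value 2/5: 7 assignments
value 1/5: 9 assignments
value 0: 11 assignments
So 4 of the 36 assignments meet the threshold.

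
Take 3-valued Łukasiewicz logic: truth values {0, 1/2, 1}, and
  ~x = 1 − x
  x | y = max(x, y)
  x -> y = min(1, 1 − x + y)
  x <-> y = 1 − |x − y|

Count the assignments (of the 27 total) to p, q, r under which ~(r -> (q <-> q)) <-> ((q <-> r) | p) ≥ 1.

2

value 1: 2 assignments (counts)
value 1/2: 10 assignments
value 0: 15 assignments
So 2 of the 27 assignments meet the threshold.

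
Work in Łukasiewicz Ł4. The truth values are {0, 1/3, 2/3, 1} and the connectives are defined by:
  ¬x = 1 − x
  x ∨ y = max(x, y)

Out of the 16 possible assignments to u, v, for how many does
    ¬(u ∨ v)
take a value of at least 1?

1

u = 0, v = 0 ↦ 1  ≥
u = 0, v = 1/3 ↦ 2/3  <
u = 0, v = 2/3 ↦ 1/3  <
u = 0, v = 1 ↦ 0  <
u = 1/3, v = 0 ↦ 2/3  <
u = 1/3, v = 1/3 ↦ 2/3  <
u = 1/3, v = 2/3 ↦ 1/3  <
u = 1/3, v = 1 ↦ 0  <
u = 2/3, v = 0 ↦ 1/3  <
u = 2/3, v = 1/3 ↦ 1/3  <
u = 2/3, v = 2/3 ↦ 1/3  <
u = 2/3, v = 1 ↦ 0  <
u = 1, v = 0 ↦ 0  <
u = 1, v = 1/3 ↦ 0  <
u = 1, v = 2/3 ↦ 0  <
u = 1, v = 1 ↦ 0  <
So 1 of the 16 assignments meets the threshold.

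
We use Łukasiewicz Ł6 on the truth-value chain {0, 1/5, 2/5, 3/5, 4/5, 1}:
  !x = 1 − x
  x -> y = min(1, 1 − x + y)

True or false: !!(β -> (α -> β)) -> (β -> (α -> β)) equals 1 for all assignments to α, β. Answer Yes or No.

At α = 1, β = 4/5, for instance:
α -> β = 1 -> 4/5 = 4/5
β -> (α -> β) = 4/5 -> 4/5 = 1
!(β -> (α -> β)) = !1 = 0
!!(β -> (α -> β)) = !0 = 1
!!(β -> (α -> β)) -> (β -> (α -> β)) = 1 -> 1 = 1
and checking the remaining 35 assignments likewise gives ≥ 1 in every case.

Yes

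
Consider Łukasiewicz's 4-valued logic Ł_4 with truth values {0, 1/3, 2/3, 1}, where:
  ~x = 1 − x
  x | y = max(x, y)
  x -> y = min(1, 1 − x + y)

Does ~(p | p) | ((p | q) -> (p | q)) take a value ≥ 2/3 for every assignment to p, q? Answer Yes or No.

Yes

p = 0, q = 0 ↦ 1
p = 0, q = 1/3 ↦ 1
p = 0, q = 2/3 ↦ 1
p = 0, q = 1 ↦ 1
p = 1/3, q = 0 ↦ 1
p = 1/3, q = 1/3 ↦ 1
p = 1/3, q = 2/3 ↦ 1
p = 1/3, q = 1 ↦ 1
p = 2/3, q = 0 ↦ 1
p = 2/3, q = 1/3 ↦ 1
p = 2/3, q = 2/3 ↦ 1
p = 2/3, q = 1 ↦ 1
p = 1, q = 0 ↦ 1
p = 1, q = 1/3 ↦ 1
p = 1, q = 2/3 ↦ 1
p = 1, q = 1 ↦ 1
Every assignment gives a value ≥ 2/3.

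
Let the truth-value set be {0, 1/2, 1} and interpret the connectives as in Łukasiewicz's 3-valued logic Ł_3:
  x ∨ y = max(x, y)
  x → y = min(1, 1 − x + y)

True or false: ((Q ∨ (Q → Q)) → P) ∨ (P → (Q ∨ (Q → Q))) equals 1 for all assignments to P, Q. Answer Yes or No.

P = 0, Q = 0 ↦ 1
P = 0, Q = 1/2 ↦ 1
P = 0, Q = 1 ↦ 1
P = 1/2, Q = 0 ↦ 1
P = 1/2, Q = 1/2 ↦ 1
P = 1/2, Q = 1 ↦ 1
P = 1, Q = 0 ↦ 1
P = 1, Q = 1/2 ↦ 1
P = 1, Q = 1 ↦ 1
Every assignment gives a value ≥ 1.

Yes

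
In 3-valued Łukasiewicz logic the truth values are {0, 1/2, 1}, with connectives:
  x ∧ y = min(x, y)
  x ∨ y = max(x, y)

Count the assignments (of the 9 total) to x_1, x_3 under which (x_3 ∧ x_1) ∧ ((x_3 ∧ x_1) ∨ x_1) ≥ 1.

x_1 = 0, x_3 = 0 ↦ 0  <
x_1 = 0, x_3 = 1/2 ↦ 0  <
x_1 = 0, x_3 = 1 ↦ 0  <
x_1 = 1/2, x_3 = 0 ↦ 0  <
x_1 = 1/2, x_3 = 1/2 ↦ 1/2  <
x_1 = 1/2, x_3 = 1 ↦ 1/2  <
x_1 = 1, x_3 = 0 ↦ 0  <
x_1 = 1, x_3 = 1/2 ↦ 1/2  <
x_1 = 1, x_3 = 1 ↦ 1  ≥
So 1 of the 9 assignments meets the threshold.

1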